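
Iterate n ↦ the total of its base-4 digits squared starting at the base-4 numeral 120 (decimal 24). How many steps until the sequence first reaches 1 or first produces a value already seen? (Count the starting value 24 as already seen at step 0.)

24 = (1,2,0)_4 → 5
5 = (1,1)_4 → 2
2 = (2)_4 → 4
4 = (1,0)_4 → 1  — reached 1.
That took 4 steps.

4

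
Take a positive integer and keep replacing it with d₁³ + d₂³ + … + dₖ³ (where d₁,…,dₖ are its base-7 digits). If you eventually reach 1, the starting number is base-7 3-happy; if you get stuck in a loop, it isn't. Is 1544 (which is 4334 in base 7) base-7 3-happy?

not base-7 3-happy

1544 = (4,3,3,4)_7 → 4³ + 3³ + 3³ + 4³ = 182
182 = (3,5,0)_7 → 3³ + 5³ + 0³ = 152
152 = (3,0,5)_7 → 3³ + 0³ + 5³ = 152  — 152 already seen; the sequence cycles without reaching 1.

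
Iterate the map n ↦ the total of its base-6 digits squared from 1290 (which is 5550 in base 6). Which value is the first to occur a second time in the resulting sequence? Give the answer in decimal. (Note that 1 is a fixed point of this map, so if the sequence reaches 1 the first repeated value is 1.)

1290 = (5,5,5,0)_6 → 5² + 5² + 5² + 0² = 75
75 = (2,0,3)_6 → 2² + 0² + 3² = 13
13 = (2,1)_6 → 2² + 1² = 5
5 = (5)_6 → 5² = 25
25 = (4,1)_6 → 4² + 1² = 17
17 = (2,5)_6 → 2² + 5² = 29
29 = (4,5)_6 → 4² + 5² = 41
41 = (1,0,5)_6 → 1² + 0² + 5² = 26
26 = (4,2)_6 → 4² + 2² = 20
20 = (3,2)_6 → 3² + 2² = 13  — 13 already appeared earlier.

13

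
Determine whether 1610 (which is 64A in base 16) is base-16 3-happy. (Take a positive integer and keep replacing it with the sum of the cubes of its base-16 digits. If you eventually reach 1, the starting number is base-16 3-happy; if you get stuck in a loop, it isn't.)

not base-16 3-happy

1610 = (6,4,10)_16 → 6³ + 4³ + 10³ = 216 + 64 + 1000 = 1280
1280 = (5,0,0)_16 → 5³ + 0³ + 0³ = 125 + 0 + 0 = 125
125 = (7,13)_16 → 7³ + 13³ = 343 + 2197 = 2540
2540 = (9,14,12)_16 → 9³ + 14³ + 12³ = 729 + 2744 + 1728 = 5201
5201 = (1,4,5,1)_16 → 1³ + 4³ + 5³ + 1³ = 1 + 64 + 125 + 1 = 191
191 = (11,15)_16 → 11³ + 15³ = 1331 + 3375 = 4706
4706 = (1,2,6,2)_16 → 1³ + 2³ + 6³ + 2³ = 1 + 8 + 216 + 8 = 233
233 = (14,9)_16 → 14³ + 9³ = 2744 + 729 = 3473
3473 = (13,9,1)_16 → 13³ + 9³ + 1³ = 2197 + 729 + 1 = 2927
2927 = (11,6,15)_16 → 11³ + 6³ + 15³ = 1331 + 216 + 3375 = 4922
4922 = (1,3,3,10)_16 → 1³ + 3³ + 3³ + 10³ = 1 + 27 + 27 + 1000 = 1055
1055 = (4,1,15)_16 → 4³ + 1³ + 15³ = 64 + 1 + 3375 = 3440
3440 = (13,7,0)_16 → 13³ + 7³ + 0³ = 2197 + 343 + 0 = 2540  — 2540 already seen; the sequence cycles without reaching 1.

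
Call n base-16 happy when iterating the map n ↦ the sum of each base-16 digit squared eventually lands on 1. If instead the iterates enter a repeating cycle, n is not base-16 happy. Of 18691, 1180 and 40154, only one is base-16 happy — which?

18691: 18691 → 106 → 136 → 128 → 64 → 16 → 1  — reaches 1 (base-16 happy)
1180: 1180 → 241 → 226 → 200 → 208 → 169 → 181 → 146 → 85 → 50 → 13 → 169  — repeats 169 (not base-16 happy)
40154: 40154 → 494 → 393 → 146 → 85 → 50 → 13 → 169 → 181 → 146  — repeats 146 (not base-16 happy)

18691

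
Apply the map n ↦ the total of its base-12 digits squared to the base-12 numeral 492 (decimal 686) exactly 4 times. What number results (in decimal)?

40

686 = (4,9,2)_12 → 4² + 9² + 2² = 101
101 = (8,5)_12 → 8² + 5² = 89
89 = (7,5)_12 → 7² + 5² = 74
74 = (6,2)_12 → 6² + 2² = 40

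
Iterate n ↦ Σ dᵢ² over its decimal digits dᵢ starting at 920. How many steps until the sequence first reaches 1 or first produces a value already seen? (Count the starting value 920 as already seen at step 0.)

920 → 9² + 2² + 0² = 81 + 4 + 0 = 85
85 → 8² + 5² = 64 + 25 = 89
89 → 8² + 9² = 64 + 81 = 145
145 → 1² + 4² + 5² = 1 + 16 + 25 = 42
42 → 4² + 2² = 16 + 4 = 20
20 → 2² + 0² = 4 + 0 = 4
4 → 4² = 16
16 → 1² + 6² = 1 + 36 = 37
37 → 3² + 7² = 9 + 49 = 58
58 → 5² + 8² = 25 + 64 = 89  — 89 repeats.
That took 10 steps.

10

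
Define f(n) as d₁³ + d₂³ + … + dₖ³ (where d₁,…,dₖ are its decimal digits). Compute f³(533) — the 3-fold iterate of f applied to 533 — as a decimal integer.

371

533 → 5³ + 3³ + 3³ = 125 + 27 + 27 = 179
179 → 1³ + 7³ + 9³ = 1 + 343 + 729 = 1073
1073 → 1³ + 0³ + 7³ + 3³ = 1 + 0 + 343 + 27 = 371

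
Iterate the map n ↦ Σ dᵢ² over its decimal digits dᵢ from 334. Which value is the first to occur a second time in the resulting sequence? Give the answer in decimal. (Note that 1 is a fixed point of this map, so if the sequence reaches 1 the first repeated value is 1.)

89

334 → 34
34 → 25
25 → 29
29 → 85
85 → 89
89 → 145
145 → 42
42 → 20
20 → 4
4 → 16
16 → 37
37 → 58
58 → 89  — 89 already appeared earlier.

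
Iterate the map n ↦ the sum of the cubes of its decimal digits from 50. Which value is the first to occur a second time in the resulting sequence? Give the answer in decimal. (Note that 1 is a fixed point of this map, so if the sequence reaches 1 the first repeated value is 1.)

371

50 → 125
125 → 134
134 → 92
92 → 737
737 → 713
713 → 371
371 → 371  — 371 already appeared earlier.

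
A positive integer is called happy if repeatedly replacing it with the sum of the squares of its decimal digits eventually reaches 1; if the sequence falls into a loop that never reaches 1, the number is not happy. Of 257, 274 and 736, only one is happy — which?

736

257: 257 → 78 → 113 → 11 → 2 → 4 → 16 → 37 → 58 → 89 → 145 → 42 → 20 → 4  — repeats 4 (not happy)
274: 274 → 69 → 117 → 51 → 26 → 40 → 16 → 37 → 58 → 89 → 145 → 42 → 20 → 4 → 16  — repeats 16 (not happy)
736: 736 → 94 → 97 → 130 → 10 → 1  — reaches 1 (happy)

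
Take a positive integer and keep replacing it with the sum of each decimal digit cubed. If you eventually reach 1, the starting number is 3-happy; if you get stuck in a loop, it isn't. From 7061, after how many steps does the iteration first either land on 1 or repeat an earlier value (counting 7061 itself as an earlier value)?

7

7061 → 7³ + 0³ + 6³ + 1³ = 343 + 0 + 216 + 1 = 560
560 → 5³ + 6³ + 0³ = 125 + 216 + 0 = 341
341 → 3³ + 4³ + 1³ = 27 + 64 + 1 = 92
92 → 9³ + 2³ = 729 + 8 = 737
737 → 7³ + 3³ + 7³ = 343 + 27 + 343 = 713
713 → 7³ + 1³ + 3³ = 343 + 1 + 27 = 371
371 → 3³ + 7³ + 1³ = 27 + 343 + 1 = 371  — 371 repeats.
That took 7 steps.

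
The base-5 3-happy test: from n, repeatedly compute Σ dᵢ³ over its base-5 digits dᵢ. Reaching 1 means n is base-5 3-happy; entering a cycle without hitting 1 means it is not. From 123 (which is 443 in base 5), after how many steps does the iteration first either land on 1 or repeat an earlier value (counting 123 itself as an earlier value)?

7

123 = (4,4,3)_5 → 4³ + 4³ + 3³ = 155
155 = (1,1,1,0)_5 → 1³ + 1³ + 1³ + 0³ = 3
3 = (3)_5 → 3³ = 27
27 = (1,0,2)_5 → 1³ + 0³ + 2³ = 9
9 = (1,4)_5 → 1³ + 4³ = 65
65 = (2,3,0)_5 → 2³ + 3³ + 0³ = 35
35 = (1,2,0)_5 → 1³ + 2³ + 0³ = 9  — 9 repeats.
That took 7 steps.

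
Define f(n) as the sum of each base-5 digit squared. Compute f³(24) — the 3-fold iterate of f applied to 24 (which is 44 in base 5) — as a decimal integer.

2

24 = (4,4)_5 → 4² + 4² = 32
32 = (1,1,2)_5 → 1² + 1² + 2² = 6
6 = (1,1)_5 → 1² + 1² = 2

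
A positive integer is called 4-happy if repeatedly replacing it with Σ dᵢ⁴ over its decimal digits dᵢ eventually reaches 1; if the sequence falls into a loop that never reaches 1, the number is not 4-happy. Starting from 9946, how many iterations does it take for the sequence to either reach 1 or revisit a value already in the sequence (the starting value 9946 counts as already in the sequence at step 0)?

13

9946 → 14674
14674 → 4210
4210 → 273
273 → 2498
2498 → 10929
10929 → 13139
13139 → 6725
6725 → 4338
4338 → 4514
4514 → 1138
1138 → 4179
4179 → 9219
9219 → 13139  — 13139 repeats.
That took 13 steps.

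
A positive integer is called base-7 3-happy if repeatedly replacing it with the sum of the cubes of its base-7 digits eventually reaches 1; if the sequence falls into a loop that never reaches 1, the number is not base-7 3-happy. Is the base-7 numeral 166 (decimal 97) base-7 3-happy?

base-7 3-happy

97 = (1,6,6)_7 → 1³ + 6³ + 6³ = 1 + 216 + 216 = 433
433 = (1,1,5,6)_7 → 1³ + 1³ + 5³ + 6³ = 1 + 1 + 125 + 216 = 343
343 = (1,0,0,0)_7 → 1³ + 0³ + 0³ + 0³ = 1 + 0 + 0 + 0 = 1  — reached 1.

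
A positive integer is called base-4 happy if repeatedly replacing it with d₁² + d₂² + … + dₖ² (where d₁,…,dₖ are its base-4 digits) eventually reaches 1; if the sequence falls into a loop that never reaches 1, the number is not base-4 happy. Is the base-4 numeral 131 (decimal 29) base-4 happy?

29 = (1,3,1)_4 → 1² + 3² + 1² = 1 + 9 + 1 = 11
11 = (2,3)_4 → 2² + 3² = 4 + 9 = 13
13 = (3,1)_4 → 3² + 1² = 9 + 1 = 10
10 = (2,2)_4 → 2² + 2² = 4 + 4 = 8
8 = (2,0)_4 → 2² + 0² = 4 + 0 = 4
4 = (1,0)_4 → 1² + 0² = 1 + 0 = 1  — reached 1.

base-4 happy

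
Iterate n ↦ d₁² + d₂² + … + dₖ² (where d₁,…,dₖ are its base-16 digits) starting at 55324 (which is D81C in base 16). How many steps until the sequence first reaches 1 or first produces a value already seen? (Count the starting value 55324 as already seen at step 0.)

55324 = (13,8,1,12)_16 → 13² + 8² + 1² + 12² = 169 + 64 + 1 + 144 = 378
378 = (1,7,10)_16 → 1² + 7² + 10² = 1 + 49 + 100 = 150
150 = (9,6)_16 → 9² + 6² = 81 + 36 = 117
117 = (7,5)_16 → 7² + 5² = 49 + 25 = 74
74 = (4,10)_16 → 4² + 10² = 16 + 100 = 116
116 = (7,4)_16 → 7² + 4² = 49 + 16 = 65
65 = (4,1)_16 → 4² + 1² = 16 + 1 = 17
17 = (1,1)_16 → 1² + 1² = 1 + 1 = 2
2 = (2)_16 → 2² = 4
4 = (4)_16 → 4² = 16
16 = (1,0)_16 → 1² + 0² = 1 + 0 = 1  — reached 1.
That took 11 steps.

11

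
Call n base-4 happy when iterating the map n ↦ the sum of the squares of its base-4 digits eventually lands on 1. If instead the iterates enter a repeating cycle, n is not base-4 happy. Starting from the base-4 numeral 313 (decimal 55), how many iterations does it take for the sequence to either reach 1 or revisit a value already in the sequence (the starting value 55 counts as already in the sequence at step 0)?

5

55 = (3,1,3)_4 → 3² + 1² + 3² = 9 + 1 + 9 = 19
19 = (1,0,3)_4 → 1² + 0² + 3² = 1 + 0 + 9 = 10
10 = (2,2)_4 → 2² + 2² = 4 + 4 = 8
8 = (2,0)_4 → 2² + 0² = 4 + 0 = 4
4 = (1,0)_4 → 1² + 0² = 1 + 0 = 1  — reached 1.
That took 5 steps.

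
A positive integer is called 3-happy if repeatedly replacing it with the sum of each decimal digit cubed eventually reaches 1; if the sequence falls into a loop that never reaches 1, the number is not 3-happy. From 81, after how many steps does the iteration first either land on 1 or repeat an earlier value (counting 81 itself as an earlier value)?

3

81 → 8³ + 1³ = 512 + 1 = 513
513 → 5³ + 1³ + 3³ = 125 + 1 + 27 = 153
153 → 1³ + 5³ + 3³ = 1 + 125 + 27 = 153  — 153 repeats.
That took 3 steps.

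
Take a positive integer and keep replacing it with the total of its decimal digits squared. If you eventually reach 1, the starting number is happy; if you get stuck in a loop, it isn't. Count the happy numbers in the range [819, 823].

1

819: 819 → 146 → 53 → 34 → 25 → 29 → 85 → 89 → 145 → 42 → 20 → 4 → 16 → 37 → 58 → 89  (repeats 89)
820: 820 → 68 → 100 → 1  (reaches 1)
821: 821 → 69 → 117 → 51 → 26 → 40 → 16 → 37 → 58 → 89 → 145 → 42 → 20 → 4 → 16  (repeats 16)
822: 822 → 72 → 53 → 34 → 25 → 29 → 85 → 89 → 145 → 42 → 20 → 4 → 16 → 37 → 58 → 89  (repeats 89)
823: 823 → 77 → 98 → 145 → 42 → 20 → 4 → 16 → 37 → 58 → 89 → 145  (repeats 145)
happy: 820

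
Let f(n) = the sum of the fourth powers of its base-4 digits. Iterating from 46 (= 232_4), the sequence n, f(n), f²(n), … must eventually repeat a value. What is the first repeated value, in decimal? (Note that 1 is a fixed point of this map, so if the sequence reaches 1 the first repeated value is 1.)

83

46 = (2,3,2)_4 → 2⁴ + 3⁴ + 2⁴ = 113
113 = (1,3,0,1)_4 → 1⁴ + 3⁴ + 0⁴ + 1⁴ = 83
83 = (1,1,0,3)_4 → 1⁴ + 1⁴ + 0⁴ + 3⁴ = 83  — 83 already appeared earlier.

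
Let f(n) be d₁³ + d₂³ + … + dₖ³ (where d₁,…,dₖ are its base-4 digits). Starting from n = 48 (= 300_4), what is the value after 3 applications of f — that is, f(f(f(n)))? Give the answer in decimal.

48 = (3,0,0)_4 → 3³ + 0³ + 0³ = 27
27 = (1,2,3)_4 → 1³ + 2³ + 3³ = 36
36 = (2,1,0)_4 → 2³ + 1³ + 0³ = 9

9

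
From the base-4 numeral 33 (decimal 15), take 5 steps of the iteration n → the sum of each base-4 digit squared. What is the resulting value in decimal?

1

15 = (3,3)_4 → 3² + 3² = 9 + 9 = 18
18 = (1,0,2)_4 → 1² + 0² + 2² = 1 + 0 + 4 = 5
5 = (1,1)_4 → 1² + 1² = 1 + 1 = 2
2 = (2)_4 → 2² = 4
4 = (1,0)_4 → 1² + 0² = 1 + 0 = 1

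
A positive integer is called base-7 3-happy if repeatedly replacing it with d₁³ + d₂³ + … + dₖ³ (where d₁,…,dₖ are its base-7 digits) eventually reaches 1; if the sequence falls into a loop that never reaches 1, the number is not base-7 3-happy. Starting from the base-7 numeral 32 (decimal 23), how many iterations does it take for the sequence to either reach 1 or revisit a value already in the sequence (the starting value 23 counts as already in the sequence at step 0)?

23 = (3,2)_7 → 3³ + 2³ = 27 + 8 = 35
35 = (5,0)_7 → 5³ + 0³ = 125 + 0 = 125
125 = (2,3,6)_7 → 2³ + 3³ + 6³ = 8 + 27 + 216 = 251
251 = (5,0,6)_7 → 5³ + 0³ + 6³ = 125 + 0 + 216 = 341
341 = (6,6,5)_7 → 6³ + 6³ + 5³ = 216 + 216 + 125 = 557
557 = (1,4,2,4)_7 → 1³ + 4³ + 2³ + 4³ = 1 + 64 + 8 + 64 = 137
137 = (2,5,4)_7 → 2³ + 5³ + 4³ = 8 + 125 + 64 = 197
197 = (4,0,1)_7 → 4³ + 0³ + 1³ = 64 + 0 + 1 = 65
65 = (1,2,2)_7 → 1³ + 2³ + 2³ = 1 + 8 + 8 = 17
17 = (2,3)_7 → 2³ + 3³ = 8 + 27 = 35  — 35 repeats.
That took 10 steps.

10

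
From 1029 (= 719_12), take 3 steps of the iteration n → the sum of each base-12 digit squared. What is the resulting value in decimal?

1029 = (7,1,9)_12 → 7² + 1² + 9² = 49 + 1 + 81 = 131
131 = (10,11)_12 → 10² + 11² = 100 + 121 = 221
221 = (1,6,5)_12 → 1² + 6² + 5² = 1 + 36 + 25 = 62

62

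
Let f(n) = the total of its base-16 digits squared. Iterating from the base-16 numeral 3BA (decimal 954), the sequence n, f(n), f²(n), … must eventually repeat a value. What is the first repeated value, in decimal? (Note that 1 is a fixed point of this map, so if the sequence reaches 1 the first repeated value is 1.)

1

954 = (3,11,10)_16 → 3² + 11² + 10² = 230
230 = (14,6)_16 → 14² + 6² = 232
232 = (14,8)_16 → 14² + 8² = 260
260 = (1,0,4)_16 → 1² + 0² + 4² = 17
17 = (1,1)_16 → 1² + 1² = 2
2 = (2)_16 → 2² = 4
4 = (4)_16 → 4² = 16
16 = (1,0)_16 → 1² + 0² = 1  — reached the fixed point 1.
1 → 1, so 1 is the first repeated value.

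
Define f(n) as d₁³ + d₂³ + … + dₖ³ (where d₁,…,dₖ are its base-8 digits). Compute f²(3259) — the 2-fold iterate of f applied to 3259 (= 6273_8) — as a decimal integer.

3259 = (6,2,7,3)_8 → 594
594 = (1,1,2,2)_8 → 18

18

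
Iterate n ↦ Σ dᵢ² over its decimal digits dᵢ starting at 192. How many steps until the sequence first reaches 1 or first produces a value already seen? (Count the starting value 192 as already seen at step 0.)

192 → 1² + 9² + 2² = 86
86 → 8² + 6² = 100
100 → 1² + 0² + 0² = 1  — reached 1.
That took 3 steps.

3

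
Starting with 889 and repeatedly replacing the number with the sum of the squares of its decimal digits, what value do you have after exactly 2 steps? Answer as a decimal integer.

85

889 → 8² + 8² + 9² = 209
209 → 2² + 0² + 9² = 85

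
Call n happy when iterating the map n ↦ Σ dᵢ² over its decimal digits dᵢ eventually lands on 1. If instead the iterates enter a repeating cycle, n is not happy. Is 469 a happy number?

happy

469 → 4² + 6² + 9² = 133
133 → 1² + 3² + 3² = 19
19 → 1² + 9² = 82
82 → 8² + 2² = 68
68 → 6² + 8² = 100
100 → 1² + 0² + 0² = 1  — reached 1.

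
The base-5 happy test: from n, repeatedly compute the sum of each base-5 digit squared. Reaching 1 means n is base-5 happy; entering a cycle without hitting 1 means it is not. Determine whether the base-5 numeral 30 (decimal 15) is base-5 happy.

15 = (3,0)_5 → 9
9 = (1,4)_5 → 17
17 = (3,2)_5 → 13
13 = (2,3)_5 → 13  — 13 already seen; the sequence cycles without reaching 1.

not base-5 happy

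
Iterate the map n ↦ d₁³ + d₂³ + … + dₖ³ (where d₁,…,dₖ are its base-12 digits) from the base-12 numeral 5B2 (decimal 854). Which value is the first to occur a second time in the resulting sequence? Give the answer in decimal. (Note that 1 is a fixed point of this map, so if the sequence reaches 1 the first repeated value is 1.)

1464

854 = (5,11,2)_12 → 1464
1464 = (10,2,0)_12 → 1008
1008 = (7,0,0)_12 → 343
343 = (2,4,7)_12 → 415
415 = (2,10,7)_12 → 1351
1351 = (9,4,7)_12 → 1136
1136 = (7,10,8)_12 → 1855
1855 = (1,0,10,7)_12 → 1344
1344 = (9,4,0)_12 → 793
793 = (5,6,1)_12 → 342
342 = (2,4,6)_12 → 288
288 = (2,0,0)_12 → 8
8 = (8)_12 → 512
512 = (3,6,8)_12 → 755
755 = (5,2,11)_12 → 1464  — 1464 already appeared earlier.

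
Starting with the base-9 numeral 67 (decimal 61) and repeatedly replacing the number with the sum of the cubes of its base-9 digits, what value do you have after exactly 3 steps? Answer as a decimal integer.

61 = (6,7)_9 → 6³ + 7³ = 559
559 = (6,8,1)_9 → 6³ + 8³ + 1³ = 729
729 = (1,0,0,0)_9 → 1³ + 0³ + 0³ + 0³ = 1

1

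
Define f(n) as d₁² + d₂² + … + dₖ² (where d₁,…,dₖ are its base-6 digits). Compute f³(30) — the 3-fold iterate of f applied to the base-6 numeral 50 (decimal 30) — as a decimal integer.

30 = (5,0)_6 → 5² + 0² = 25 + 0 = 25
25 = (4,1)_6 → 4² + 1² = 16 + 1 = 17
17 = (2,5)_6 → 2² + 5² = 4 + 25 = 29

29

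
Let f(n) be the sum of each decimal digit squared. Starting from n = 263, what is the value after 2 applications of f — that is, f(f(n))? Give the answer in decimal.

263 → 2² + 6² + 3² = 4 + 36 + 9 = 49
49 → 4² + 9² = 16 + 81 = 97

97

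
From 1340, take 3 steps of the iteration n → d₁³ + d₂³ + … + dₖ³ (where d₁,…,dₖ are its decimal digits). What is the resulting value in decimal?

713

1340 → 1³ + 3³ + 4³ + 0³ = 92
92 → 9³ + 2³ = 737
737 → 7³ + 3³ + 7³ = 713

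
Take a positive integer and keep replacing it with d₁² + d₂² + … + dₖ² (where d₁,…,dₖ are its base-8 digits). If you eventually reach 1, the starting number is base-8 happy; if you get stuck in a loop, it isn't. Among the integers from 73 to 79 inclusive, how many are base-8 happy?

73: 73 → 3 → 9 → 2 → 4 → 16 → 4  — not base-8 happy
74: 74 → 6 → 36 → 32 → 16 → 4 → 16  — not base-8 happy
75: 75 → 11 → 10 → 5 → 25 → 10  — not base-8 happy
76: 76 → 18 → 8 → 1  — base-8 happy
77: 77 → 27 → 18 → 8 → 1  — base-8 happy
78: 78 → 38 → 52 → 52  — not base-8 happy
79: 79 → 51 → 45 → 50 → 40 → 25 → 10 → 5 → 25  — not base-8 happy
base-8 happy: 76, 77

2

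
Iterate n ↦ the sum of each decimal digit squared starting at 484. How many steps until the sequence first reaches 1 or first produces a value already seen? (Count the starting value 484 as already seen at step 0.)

484 → 96
96 → 117
117 → 51
51 → 26
26 → 40
40 → 16
16 → 37
37 → 58
58 → 89
89 → 145
145 → 42
42 → 20
20 → 4
4 → 16  — 16 repeats.
That took 14 steps.

14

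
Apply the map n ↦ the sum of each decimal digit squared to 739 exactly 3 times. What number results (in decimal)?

82

739 → 7² + 3² + 9² = 49 + 9 + 81 = 139
139 → 1² + 3² + 9² = 1 + 9 + 81 = 91
91 → 9² + 1² = 81 + 1 = 82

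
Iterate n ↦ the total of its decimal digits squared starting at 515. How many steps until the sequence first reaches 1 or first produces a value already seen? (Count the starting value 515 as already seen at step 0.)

12

515 → 5² + 1² + 5² = 25 + 1 + 25 = 51
51 → 5² + 1² = 25 + 1 = 26
26 → 2² + 6² = 4 + 36 = 40
40 → 4² + 0² = 16 + 0 = 16
16 → 1² + 6² = 1 + 36 = 37
37 → 3² + 7² = 9 + 49 = 58
58 → 5² + 8² = 25 + 64 = 89
89 → 8² + 9² = 64 + 81 = 145
145 → 1² + 4² + 5² = 1 + 16 + 25 = 42
42 → 4² + 2² = 16 + 4 = 20
20 → 2² + 0² = 4 + 0 = 4
4 → 4² = 16  — 16 repeats.
That took 12 steps.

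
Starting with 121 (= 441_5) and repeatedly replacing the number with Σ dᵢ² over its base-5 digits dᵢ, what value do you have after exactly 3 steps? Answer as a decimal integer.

121 = (4,4,1)_5 → 4² + 4² + 1² = 16 + 16 + 1 = 33
33 = (1,1,3)_5 → 1² + 1² + 3² = 1 + 1 + 9 = 11
11 = (2,1)_5 → 2² + 1² = 4 + 1 = 5

5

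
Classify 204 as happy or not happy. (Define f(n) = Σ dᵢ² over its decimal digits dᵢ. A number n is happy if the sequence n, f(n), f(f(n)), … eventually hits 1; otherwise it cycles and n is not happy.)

not happy

204 → 2² + 0² + 4² = 4 + 0 + 16 = 20
20 → 2² + 0² = 4 + 0 = 4
4 → 4² = 16
16 → 1² + 6² = 1 + 36 = 37
37 → 3² + 7² = 9 + 49 = 58
58 → 5² + 8² = 25 + 64 = 89
89 → 8² + 9² = 64 + 81 = 145
145 → 1² + 4² + 5² = 1 + 16 + 25 = 42
42 → 4² + 2² = 16 + 4 = 20  — 20 already seen; the sequence cycles without reaching 1.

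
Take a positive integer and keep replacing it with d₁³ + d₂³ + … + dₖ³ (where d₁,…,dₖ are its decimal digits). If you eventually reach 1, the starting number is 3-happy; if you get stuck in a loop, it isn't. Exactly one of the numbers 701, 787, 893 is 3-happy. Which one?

701: 701 → 344 → 155 → 251 → 134 → 92 → 737 → 713 → 371 → 371  — repeats 371 (not 3-happy)
787: 787 → 1198 → 1243 → 100 → 1  — reaches 1 (3-happy)
893: 893 → 1268 → 737 → 713 → 371 → 371  — repeats 371 (not 3-happy)

787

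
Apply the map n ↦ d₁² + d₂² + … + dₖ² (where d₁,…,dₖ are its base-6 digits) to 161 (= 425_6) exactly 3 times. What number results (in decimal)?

161 = (4,2,5)_6 → 4² + 2² + 5² = 45
45 = (1,1,3)_6 → 1² + 1² + 3² = 11
11 = (1,5)_6 → 1² + 5² = 26

26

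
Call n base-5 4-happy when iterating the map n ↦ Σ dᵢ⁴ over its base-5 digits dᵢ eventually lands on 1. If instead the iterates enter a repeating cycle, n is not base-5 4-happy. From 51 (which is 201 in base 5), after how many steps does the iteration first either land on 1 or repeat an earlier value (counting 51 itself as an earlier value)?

4

51 = (2,0,1)_5 → 2⁴ + 0⁴ + 1⁴ = 17
17 = (3,2)_5 → 3⁴ + 2⁴ = 97
97 = (3,4,2)_5 → 3⁴ + 4⁴ + 2⁴ = 353
353 = (2,4,0,3)_5 → 2⁴ + 4⁴ + 0⁴ + 3⁴ = 353  — 353 repeats.
That took 4 steps.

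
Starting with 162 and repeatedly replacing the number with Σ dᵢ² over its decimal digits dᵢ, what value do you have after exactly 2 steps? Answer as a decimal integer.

162 → 1² + 6² + 2² = 41
41 → 4² + 1² = 17

17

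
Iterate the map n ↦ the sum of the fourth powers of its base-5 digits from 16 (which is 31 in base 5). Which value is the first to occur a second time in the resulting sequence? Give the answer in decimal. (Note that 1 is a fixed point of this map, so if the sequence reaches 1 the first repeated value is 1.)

528

16 = (3,1)_5 → 3⁴ + 1⁴ = 82
82 = (3,1,2)_5 → 3⁴ + 1⁴ + 2⁴ = 98
98 = (3,4,3)_5 → 3⁴ + 4⁴ + 3⁴ = 418
418 = (3,1,3,3)_5 → 3⁴ + 1⁴ + 3⁴ + 3⁴ = 244
244 = (1,4,3,4)_5 → 1⁴ + 4⁴ + 3⁴ + 4⁴ = 594
594 = (4,3,3,4)_5 → 4⁴ + 3⁴ + 3⁴ + 4⁴ = 674
674 = (1,0,1,4,4)_5 → 1⁴ + 0⁴ + 1⁴ + 4⁴ + 4⁴ = 514
514 = (4,0,2,4)_5 → 4⁴ + 0⁴ + 2⁴ + 4⁴ = 528
528 = (4,1,0,3)_5 → 4⁴ + 1⁴ + 0⁴ + 3⁴ = 338
338 = (2,3,2,3)_5 → 2⁴ + 3⁴ + 2⁴ + 3⁴ = 194
194 = (1,2,3,4)_5 → 1⁴ + 2⁴ + 3⁴ + 4⁴ = 354
354 = (2,4,0,4)_5 → 2⁴ + 4⁴ + 0⁴ + 4⁴ = 528  — 528 already appeared earlier.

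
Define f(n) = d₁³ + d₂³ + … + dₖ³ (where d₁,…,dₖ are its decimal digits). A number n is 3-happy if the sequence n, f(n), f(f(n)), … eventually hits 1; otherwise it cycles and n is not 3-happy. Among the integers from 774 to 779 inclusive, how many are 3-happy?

1

774: 774 → 750 → 468 → 792 → 1080 → 513 → 153 → 153  (repeats 153)
775: 775 → 811 → 514 → 190 → 730 → 370 → 370  (repeats 370)
776: 776 → 902 → 737 → 713 → 371 → 371  (repeats 371)
777: 777 → 1029 → 738 → 882 → 1032 → 36 → 243 → 99 → 1458 → 702 → 351 → 153 → 153  (repeats 153)
778: 778 → 1198 → 1243 → 100 → 1  (reaches 1)
779: 779 → 1415 → 191 → 731 → 371 → 371  (repeats 371)
3-happy: 778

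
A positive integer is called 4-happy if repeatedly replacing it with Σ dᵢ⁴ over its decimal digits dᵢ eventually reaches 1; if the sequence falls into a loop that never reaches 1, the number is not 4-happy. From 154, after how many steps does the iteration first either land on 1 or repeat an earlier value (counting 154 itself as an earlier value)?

3

154 → 1⁴ + 5⁴ + 4⁴ = 882
882 → 8⁴ + 8⁴ + 2⁴ = 8208
8208 → 8⁴ + 2⁴ + 0⁴ + 8⁴ = 8208  — 8208 repeats.
That took 3 steps.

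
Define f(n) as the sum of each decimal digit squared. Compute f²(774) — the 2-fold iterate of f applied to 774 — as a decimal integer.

18

774 → 114
114 → 18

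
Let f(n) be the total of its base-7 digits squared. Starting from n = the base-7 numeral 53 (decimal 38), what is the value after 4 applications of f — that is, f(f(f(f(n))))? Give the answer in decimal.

10

38 = (5,3)_7 → 5² + 3² = 34
34 = (4,6)_7 → 4² + 6² = 52
52 = (1,0,3)_7 → 1² + 0² + 3² = 10
10 = (1,3)_7 → 1² + 3² = 10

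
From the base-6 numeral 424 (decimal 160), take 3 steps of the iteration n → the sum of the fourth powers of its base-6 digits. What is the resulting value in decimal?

17

160 = (4,2,4)_6 → 528
528 = (2,2,4,0)_6 → 288
288 = (1,2,0,0)_6 → 17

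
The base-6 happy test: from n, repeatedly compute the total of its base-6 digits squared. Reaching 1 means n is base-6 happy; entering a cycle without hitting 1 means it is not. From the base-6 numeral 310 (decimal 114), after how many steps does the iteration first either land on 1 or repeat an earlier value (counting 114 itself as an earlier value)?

10

114 = (3,1,0)_6 → 3² + 1² + 0² = 10
10 = (1,4)_6 → 1² + 4² = 17
17 = (2,5)_6 → 2² + 5² = 29
29 = (4,5)_6 → 4² + 5² = 41
41 = (1,0,5)_6 → 1² + 0² + 5² = 26
26 = (4,2)_6 → 4² + 2² = 20
20 = (3,2)_6 → 3² + 2² = 13
13 = (2,1)_6 → 2² + 1² = 5
5 = (5)_6 → 5² = 25
25 = (4,1)_6 → 4² + 1² = 17  — 17 repeats.
That took 10 steps.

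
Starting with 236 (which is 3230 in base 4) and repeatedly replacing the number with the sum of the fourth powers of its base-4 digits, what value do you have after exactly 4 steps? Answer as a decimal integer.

236 = (3,2,3,0)_4 → 3⁴ + 2⁴ + 3⁴ + 0⁴ = 178
178 = (2,3,0,2)_4 → 2⁴ + 3⁴ + 0⁴ + 2⁴ = 113
113 = (1,3,0,1)_4 → 1⁴ + 3⁴ + 0⁴ + 1⁴ = 83
83 = (1,1,0,3)_4 → 1⁴ + 1⁴ + 0⁴ + 3⁴ = 83

83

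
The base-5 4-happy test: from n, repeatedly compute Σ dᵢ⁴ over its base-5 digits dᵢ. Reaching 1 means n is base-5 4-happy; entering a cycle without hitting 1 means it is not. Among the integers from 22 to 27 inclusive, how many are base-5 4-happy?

1

22: 22 → 272 → 288 → 114 → 528 → 338 → 194 → 354 → 528  (repeats 528)
23: 23 → 337 → 129 → 257 → 33 → 83 → 163 → 99 → 593 → 499 → 849 → 595 → 593  (repeats 593)
24: 24 → 512 → 288 → 114 → 528 → 338 → 194 → 354 → 528  (repeats 528)
25: 25 → 1  (reaches 1)
26: 26 → 2 → 16 → 82 → 98 → 418 → 244 → 594 → 674 → 514 → 528 → 338 → 194 → 354 → 528  (repeats 528)
27: 27 → 17 → 97 → 353 → 353  (repeats 353)
base-5 4-happy: 25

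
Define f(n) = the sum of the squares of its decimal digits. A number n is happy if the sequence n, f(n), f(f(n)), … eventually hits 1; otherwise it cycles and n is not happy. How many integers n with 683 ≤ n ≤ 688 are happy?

1

683: 683 → 109 → 82 → 68 → 100 → 1  — happy
684: 684 → 116 → 38 → 73 → 58 → 89 → 145 → 42 → 20 → 4 → 16 → 37 → 58  — not happy
685: 685 → 125 → 30 → 9 → 81 → 65 → 61 → 37 → 58 → 89 → 145 → 42 → 20 → 4 → 16 → 37  — not happy
686: 686 → 136 → 46 → 52 → 29 → 85 → 89 → 145 → 42 → 20 → 4 → 16 → 37 → 58 → 89  — not happy
687: 687 → 149 → 98 → 145 → 42 → 20 → 4 → 16 → 37 → 58 → 89 → 145  — not happy
688: 688 → 164 → 53 → 34 → 25 → 29 → 85 → 89 → 145 → 42 → 20 → 4 → 16 → 37 → 58 → 89  — not happy
happy: 683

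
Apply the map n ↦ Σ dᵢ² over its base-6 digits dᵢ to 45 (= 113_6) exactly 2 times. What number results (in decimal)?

26

45 = (1,1,3)_6 → 1² + 1² + 3² = 11
11 = (1,5)_6 → 1² + 5² = 26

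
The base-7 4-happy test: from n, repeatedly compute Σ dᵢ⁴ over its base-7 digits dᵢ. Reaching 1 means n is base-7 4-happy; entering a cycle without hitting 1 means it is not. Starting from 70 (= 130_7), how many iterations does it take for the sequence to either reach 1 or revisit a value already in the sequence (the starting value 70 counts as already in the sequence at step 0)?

70 = (1,3,0)_7 → 1⁴ + 3⁴ + 0⁴ = 1 + 81 + 0 = 82
82 = (1,4,5)_7 → 1⁴ + 4⁴ + 5⁴ = 1 + 256 + 625 = 882
882 = (2,4,0,0)_7 → 2⁴ + 4⁴ + 0⁴ + 0⁴ = 16 + 256 + 0 + 0 = 272
272 = (5,3,6)_7 → 5⁴ + 3⁴ + 6⁴ = 625 + 81 + 1296 = 2002
2002 = (5,5,6,0)_7 → 5⁴ + 5⁴ + 6⁴ + 0⁴ = 625 + 625 + 1296 + 0 = 2546
2546 = (1,0,2,6,5)_7 → 1⁴ + 0⁴ + 2⁴ + 6⁴ + 5⁴ = 1 + 0 + 16 + 1296 + 625 = 1938
1938 = (5,4,3,6)_7 → 5⁴ + 4⁴ + 3⁴ + 6⁴ = 625 + 256 + 81 + 1296 = 2258
2258 = (6,4,0,4)_7 → 6⁴ + 4⁴ + 0⁴ + 4⁴ = 1296 + 256 + 0 + 256 = 1808
1808 = (5,1,6,2)_7 → 5⁴ + 1⁴ + 6⁴ + 2⁴ = 625 + 1 + 1296 + 16 = 1938  — 1938 repeats.
That took 9 steps.

9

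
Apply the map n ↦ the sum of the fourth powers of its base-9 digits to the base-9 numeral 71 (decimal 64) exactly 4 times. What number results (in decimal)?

64 = (7,1)_9 → 7⁴ + 1⁴ = 2402
2402 = (3,2,5,8)_9 → 3⁴ + 2⁴ + 5⁴ + 8⁴ = 4818
4818 = (6,5,4,3)_9 → 6⁴ + 5⁴ + 4⁴ + 3⁴ = 2258
2258 = (3,0,7,8)_9 → 3⁴ + 0⁴ + 7⁴ + 8⁴ = 6578

6578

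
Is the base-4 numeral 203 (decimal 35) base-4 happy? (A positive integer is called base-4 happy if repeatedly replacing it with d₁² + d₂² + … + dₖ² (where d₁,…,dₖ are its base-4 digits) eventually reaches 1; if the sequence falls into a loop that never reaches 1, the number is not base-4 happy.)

base-4 happy

35 = (2,0,3)_4 → 13
13 = (3,1)_4 → 10
10 = (2,2)_4 → 8
8 = (2,0)_4 → 4
4 = (1,0)_4 → 1  — reached 1.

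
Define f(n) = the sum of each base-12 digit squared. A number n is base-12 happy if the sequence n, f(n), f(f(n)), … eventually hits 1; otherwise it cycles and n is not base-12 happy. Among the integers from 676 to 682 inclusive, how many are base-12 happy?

676: 676 → 96 → 64 → 41 → 34 → 104 → 128 → 164 → 66 → 61 → 26 → 8 → 64  — not base-12 happy
677: 677 → 105 → 145 → 2 → 4 → 16 → 17 → 26 → 8 → 64 → 41 → 34 → 104 → 128 → 164 → 66 → 61 → 26  — not base-12 happy
678: 678 → 116 → 145 → 2 → 4 → 16 → 17 → 26 → 8 → 64 → 41 → 34 → 104 → 128 → 164 → 66 → 61 → 26  — not base-12 happy
679: 679 → 129 → 181 → 11 → 121 → 101 → 89 → 74 → 40 → 25 → 5 → 25  — not base-12 happy
680: 680 → 144 → 1  — base-12 happy
681: 681 → 161 → 27 → 13 → 2 → 4 → 16 → 17 → 26 → 8 → 64 → 41 → 34 → 104 → 128 → 164 → 66 → 61 → 26  — not base-12 happy
682: 682 → 180 → 10 → 100 → 80 → 100  — not base-12 happy
base-12 happy: 680

1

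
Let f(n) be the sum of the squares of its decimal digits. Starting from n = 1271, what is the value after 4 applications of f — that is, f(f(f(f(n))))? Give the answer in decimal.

29

1271 → 1² + 2² + 7² + 1² = 1 + 4 + 49 + 1 = 55
55 → 5² + 5² = 25 + 25 = 50
50 → 5² + 0² = 25 + 0 = 25
25 → 2² + 5² = 4 + 25 = 29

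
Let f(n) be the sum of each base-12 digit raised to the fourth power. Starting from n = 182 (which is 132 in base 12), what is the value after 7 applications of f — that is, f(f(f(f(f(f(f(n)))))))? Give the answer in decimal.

182 = (1,3,2)_12 → 98
98 = (8,2)_12 → 4112
4112 = (2,4,6,8)_12 → 5664
5664 = (3,3,4,0)_12 → 418
418 = (2,10,10)_12 → 20016
20016 = (11,7,0,0)_12 → 17042
17042 = (9,10,4,2)_12 → 16833

16833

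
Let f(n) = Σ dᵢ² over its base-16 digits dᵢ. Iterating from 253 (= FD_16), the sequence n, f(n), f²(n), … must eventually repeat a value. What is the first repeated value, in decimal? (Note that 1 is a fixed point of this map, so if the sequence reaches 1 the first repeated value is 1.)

253 = (15,13)_16 → 394
394 = (1,8,10)_16 → 165
165 = (10,5)_16 → 125
125 = (7,13)_16 → 218
218 = (13,10)_16 → 269
269 = (1,0,13)_16 → 170
170 = (10,10)_16 → 200
200 = (12,8)_16 → 208
208 = (13,0)_16 → 169
169 = (10,9)_16 → 181
181 = (11,5)_16 → 146
146 = (9,2)_16 → 85
85 = (5,5)_16 → 50
50 = (3,2)_16 → 13
13 = (13)_16 → 169  — 169 already appeared earlier.

169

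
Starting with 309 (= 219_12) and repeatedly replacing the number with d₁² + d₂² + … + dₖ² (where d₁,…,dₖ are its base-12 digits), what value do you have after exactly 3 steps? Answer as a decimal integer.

41

309 = (2,1,9)_12 → 2² + 1² + 9² = 4 + 1 + 81 = 86
86 = (7,2)_12 → 7² + 2² = 49 + 4 = 53
53 = (4,5)_12 → 4² + 5² = 16 + 25 = 41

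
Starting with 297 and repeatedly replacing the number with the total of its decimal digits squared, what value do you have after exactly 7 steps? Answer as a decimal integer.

297 → 2² + 9² + 7² = 134
134 → 1² + 3² + 4² = 26
26 → 2² + 6² = 40
40 → 4² + 0² = 16
16 → 1² + 6² = 37
37 → 3² + 7² = 58
58 → 5² + 8² = 89

89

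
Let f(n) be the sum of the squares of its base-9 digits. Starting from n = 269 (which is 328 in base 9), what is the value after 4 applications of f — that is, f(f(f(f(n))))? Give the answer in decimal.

53

269 = (3,2,8)_9 → 3² + 2² + 8² = 77
77 = (8,5)_9 → 8² + 5² = 89
89 = (1,0,8)_9 → 1² + 0² + 8² = 65
65 = (7,2)_9 → 7² + 2² = 53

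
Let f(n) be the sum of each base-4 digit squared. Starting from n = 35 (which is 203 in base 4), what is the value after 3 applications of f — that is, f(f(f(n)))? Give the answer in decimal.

35 = (2,0,3)_4 → 2² + 0² + 3² = 4 + 0 + 9 = 13
13 = (3,1)_4 → 3² + 1² = 9 + 1 = 10
10 = (2,2)_4 → 2² + 2² = 4 + 4 = 8

8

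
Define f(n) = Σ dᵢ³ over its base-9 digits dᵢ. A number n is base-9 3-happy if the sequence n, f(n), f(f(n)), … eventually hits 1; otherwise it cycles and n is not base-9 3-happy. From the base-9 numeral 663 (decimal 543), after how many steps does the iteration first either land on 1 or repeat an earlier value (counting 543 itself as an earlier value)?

7

543 = (6,6,3)_9 → 6³ + 6³ + 3³ = 459
459 = (5,6,0)_9 → 5³ + 6³ + 0³ = 341
341 = (4,1,8)_9 → 4³ + 1³ + 8³ = 577
577 = (7,1,1)_9 → 7³ + 1³ + 1³ = 345
345 = (4,2,3)_9 → 4³ + 2³ + 3³ = 99
99 = (1,2,0)_9 → 1³ + 2³ + 0³ = 9
9 = (1,0)_9 → 1³ + 0³ = 1  — reached 1.
That took 7 steps.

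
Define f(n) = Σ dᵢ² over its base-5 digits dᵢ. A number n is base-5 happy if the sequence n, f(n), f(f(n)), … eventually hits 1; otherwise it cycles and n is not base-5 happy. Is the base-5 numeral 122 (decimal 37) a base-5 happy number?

37 = (1,2,2)_5 → 1² + 2² + 2² = 1 + 4 + 4 = 9
9 = (1,4)_5 → 1² + 4² = 1 + 16 = 17
17 = (3,2)_5 → 3² + 2² = 9 + 4 = 13
13 = (2,3)_5 → 2² + 3² = 4 + 9 = 13  — 13 already seen; the sequence cycles without reaching 1.

not base-5 happy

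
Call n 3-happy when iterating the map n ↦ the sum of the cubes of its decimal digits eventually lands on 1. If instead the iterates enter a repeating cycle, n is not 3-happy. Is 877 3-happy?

3-happy

877 → 8³ + 7³ + 7³ = 1198
1198 → 1³ + 1³ + 9³ + 8³ = 1243
1243 → 1³ + 2³ + 4³ + 3³ = 100
100 → 1³ + 0³ + 0³ = 1  — reached 1.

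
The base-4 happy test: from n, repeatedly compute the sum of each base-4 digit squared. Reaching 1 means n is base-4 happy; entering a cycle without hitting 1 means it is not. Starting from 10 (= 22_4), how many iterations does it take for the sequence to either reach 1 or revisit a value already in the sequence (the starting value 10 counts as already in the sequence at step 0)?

10 = (2,2)_4 → 2² + 2² = 4 + 4 = 8
8 = (2,0)_4 → 2² + 0² = 4 + 0 = 4
4 = (1,0)_4 → 1² + 0² = 1 + 0 = 1  — reached 1.
That took 3 steps.

3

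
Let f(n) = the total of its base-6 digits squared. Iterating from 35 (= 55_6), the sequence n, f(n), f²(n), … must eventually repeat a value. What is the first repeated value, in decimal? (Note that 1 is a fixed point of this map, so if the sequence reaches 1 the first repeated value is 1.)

35 = (5,5)_6 → 5² + 5² = 50
50 = (1,2,2)_6 → 1² + 2² + 2² = 9
9 = (1,3)_6 → 1² + 3² = 10
10 = (1,4)_6 → 1² + 4² = 17
17 = (2,5)_6 → 2² + 5² = 29
29 = (4,5)_6 → 4² + 5² = 41
41 = (1,0,5)_6 → 1² + 0² + 5² = 26
26 = (4,2)_6 → 4² + 2² = 20
20 = (3,2)_6 → 3² + 2² = 13
13 = (2,1)_6 → 2² + 1² = 5
5 = (5)_6 → 5² = 25
25 = (4,1)_6 → 4² + 1² = 17  — 17 already appeared earlier.

17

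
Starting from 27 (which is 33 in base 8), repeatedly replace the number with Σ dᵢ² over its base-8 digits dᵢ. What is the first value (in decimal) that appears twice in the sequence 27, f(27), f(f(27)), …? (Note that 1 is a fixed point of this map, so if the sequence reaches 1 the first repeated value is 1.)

1

27 = (3,3)_8 → 3² + 3² = 18
18 = (2,2)_8 → 2² + 2² = 8
8 = (1,0)_8 → 1² + 0² = 1  — reached the fixed point 1.
1 → 1, so 1 is the first repeated value.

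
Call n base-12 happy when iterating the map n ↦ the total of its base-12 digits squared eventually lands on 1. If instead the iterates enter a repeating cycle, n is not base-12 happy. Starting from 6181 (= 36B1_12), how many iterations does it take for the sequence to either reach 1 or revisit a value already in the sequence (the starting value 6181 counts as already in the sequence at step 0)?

6181 = (3,6,11,1)_12 → 3² + 6² + 11² + 1² = 9 + 36 + 121 + 1 = 167
167 = (1,1,11)_12 → 1² + 1² + 11² = 1 + 1 + 121 = 123
123 = (10,3)_12 → 10² + 3² = 100 + 9 = 109
109 = (9,1)_12 → 9² + 1² = 81 + 1 = 82
82 = (6,10)_12 → 6² + 10² = 36 + 100 = 136
136 = (11,4)_12 → 11² + 4² = 121 + 16 = 137
137 = (11,5)_12 → 11² + 5² = 121 + 25 = 146
146 = (1,0,2)_12 → 1² + 0² + 2² = 1 + 0 + 4 = 5
5 = (5)_12 → 5² = 25
25 = (2,1)_12 → 2² + 1² = 4 + 1 = 5  — 5 repeats.
That took 10 steps.

10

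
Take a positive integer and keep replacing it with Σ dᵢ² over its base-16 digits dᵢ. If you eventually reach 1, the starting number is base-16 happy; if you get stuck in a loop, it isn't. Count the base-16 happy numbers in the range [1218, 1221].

1218: 1218 → 164 → 116 → 65 → 17 → 2 → 4 → 16 → 1  (reaches 1)
1219: 1219 → 169 → 181 → 146 → 85 → 50 → 13 → 169  (repeats 169)
1220: 1220 → 176 → 121 → 130 → 68 → 32 → 4 → 16 → 1  (reaches 1)
1221: 1221 → 185 → 202 → 244 → 241 → 226 → 200 → 208 → 169 → 181 → 146 → 85 → 50 → 13 → 169  (repeats 169)
base-16 happy: 1218, 1220

2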